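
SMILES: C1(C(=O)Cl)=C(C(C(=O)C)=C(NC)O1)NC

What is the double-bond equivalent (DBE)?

5

Molecular formula from the SMILES: C9H11ClN2O3.
DoU = (2C + 2 + N − H − X)/2 = (2·9 + 2 + 2 − 11 − 1)/2 = 10/2 = 5.
(Structurally: 1 ring(s) + 4 π bond(s) = 5.)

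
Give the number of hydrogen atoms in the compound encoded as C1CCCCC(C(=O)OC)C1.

16

Hydrogens are implicit in SMILES; fill each atom to its normal valence:
  6 × C: 2 H each → 12
  2 × O: no H
  1 × C: 3 H
  1 × C: 1 H
  1 × C: no H
  Total hydrogens = 16.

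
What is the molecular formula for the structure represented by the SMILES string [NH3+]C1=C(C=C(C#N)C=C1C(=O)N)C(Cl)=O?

C9H7ClN3O2+

Heavy atoms from the SMILES: 9 C, 1 Cl, 3 N, 2 O.
Implicit hydrogens by atom environment:
  4 × C (aromatic): no H
  3 × C: no H
  2 × C (aromatic): 1 H each → 2
  2 × O: no H
  1 × Cl: no H
  1 × N (charge +1): 3 H
  1 × N: 2 H
  1 × N: no H
  Total hydrogens = 7.
Net charge +1.
Molecular formula: C9H7ClN3O2+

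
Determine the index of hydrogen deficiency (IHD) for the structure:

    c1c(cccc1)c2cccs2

Molecular formula from the SMILES: C10H8S.
DoU = (2C + 2 + N − H − X)/2 = (2·10 + 2 + 0 − 8 − 0)/2 = 14/2 = 7.
(Structurally: 2 ring(s) + 5 π bond(s) = 7.)

7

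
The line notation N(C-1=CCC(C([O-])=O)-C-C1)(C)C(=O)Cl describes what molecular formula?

Heavy atoms from the SMILES: 9 C, 1 Cl, 1 N, 3 O.
Implicit hydrogens by atom environment:
  3 × C: 2 H each → 6
  3 × C: no H
  2 × C: 1 H each → 2
  2 × O: no H
  1 × C: 3 H
  1 × Cl: no H
  1 × N: no H
  1 × O (charge -1): no H
  Total hydrogens = 11.
Net charge -1.
Molecular formula: C9H11ClNO3-

C9H11ClNO3-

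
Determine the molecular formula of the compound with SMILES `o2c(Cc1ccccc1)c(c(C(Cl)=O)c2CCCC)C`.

Heavy atoms from the SMILES: 17 C, 1 Cl, 2 O.
Implicit hydrogens by atom environment:
  5 × C (aromatic): 1 H each → 5
  5 × C (aromatic): no H
  4 × C: 2 H each → 8
  2 × C: 3 H each → 6
  1 × C: no H
  1 × Cl: no H
  1 × O (aromatic): no H
  1 × O: no H
  Total hydrogens = 19.
Molecular formula: C17H19ClO2

C17H19ClO2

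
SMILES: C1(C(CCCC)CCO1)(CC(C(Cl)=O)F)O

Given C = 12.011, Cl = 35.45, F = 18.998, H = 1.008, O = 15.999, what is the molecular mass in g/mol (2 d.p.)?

252.71

Molecular formula: C11H18ClFO3.
M = 11×12.011 + 1×35.45 + 1×18.998 + 18×1.008 + 3×15.999 = 252.71 g/mol.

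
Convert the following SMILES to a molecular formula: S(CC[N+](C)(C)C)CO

Heavy atoms from the SMILES: 6 C, 1 N, 1 O, 1 S.
Implicit hydrogens by atom environment:
  3 × C: 3 H each → 9
  3 × C: 2 H each → 6
  1 × N (charge +1): no H
  1 × O: 1 H
  1 × S: no H
  Total hydrogens = 16.
Net charge +1.
Molecular formula: C6H16NOS+

C6H16NOS+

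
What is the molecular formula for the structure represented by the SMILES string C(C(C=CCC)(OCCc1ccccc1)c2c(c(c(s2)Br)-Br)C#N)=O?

Heavy atoms from the SMILES: 2 Br, 19 C, 1 N, 2 O, 1 S.
Implicit hydrogens by atom environment:
  5 × C (aromatic): 1 H each → 5
  5 × C (aromatic): no H
  3 × C: 2 H each → 6
  3 × C: 1 H each → 3
  2 × Br: no H
  2 × C: no H
  2 × O: no H
  1 × C: 3 H
  1 × N: no H
  1 × S (aromatic): no H
  Total hydrogens = 17.
Molecular formula: C19H17Br2NO2S

C19H17Br2NO2S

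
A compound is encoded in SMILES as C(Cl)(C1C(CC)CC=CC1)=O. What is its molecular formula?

Heavy atoms from the SMILES: 9 C, 1 Cl, 1 O.
Implicit hydrogens by atom environment:
  4 × C: 1 H each → 4
  3 × C: 2 H each → 6
  1 × C: 3 H
  1 × C: no H
  1 × Cl: no H
  1 × O: no H
  Total hydrogens = 13.
Molecular formula: C9H13ClO

C9H13ClO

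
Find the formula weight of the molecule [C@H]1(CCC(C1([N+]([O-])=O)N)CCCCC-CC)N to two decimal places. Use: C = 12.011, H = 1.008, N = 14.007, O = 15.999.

243.35

Molecular formula: C12H25N3O2.
M = 12×12.011 + 25×1.008 + 3×14.007 + 2×15.999 = 243.35 g/mol.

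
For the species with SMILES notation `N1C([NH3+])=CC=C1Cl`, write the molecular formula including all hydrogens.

Heavy atoms from the SMILES: 4 C, 1 Cl, 2 N.
Implicit hydrogens by atom environment:
  2 × C (aromatic): 1 H each → 2
  2 × C (aromatic): no H
  1 × Cl: no H
  1 × N (charge +1): 3 H
  1 × N (aromatic): 1 H
  Total hydrogens = 6.
Net charge +1.
Molecular formula: C4H6ClN2+

C4H6ClN2+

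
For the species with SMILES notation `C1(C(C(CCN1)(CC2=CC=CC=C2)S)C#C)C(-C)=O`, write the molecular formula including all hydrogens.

Heavy atoms from the SMILES: 16 C, 1 N, 1 O, 1 S.
Implicit hydrogens by atom environment:
  5 × C (aromatic): 1 H each → 5
  3 × C: 2 H each → 6
  3 × C: 1 H each → 3
  3 × C: no H
  1 × C: 3 H
  1 × C (aromatic): no H
  1 × N: 1 H
  1 × O: no H
  1 × S: 1 H
  Total hydrogens = 19.
Molecular formula: C16H19NOS

C16H19NOS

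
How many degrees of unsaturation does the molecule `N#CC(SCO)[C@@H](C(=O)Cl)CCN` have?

Molecular formula from the SMILES: C7H11ClN2O2S.
DoU = (2C + 2 + N − H − X)/2 = (2·7 + 2 + 2 − 11 − 1)/2 = 6/2 = 3.
(Structurally: 0 ring(s) + 3 π bond(s) = 3.)

3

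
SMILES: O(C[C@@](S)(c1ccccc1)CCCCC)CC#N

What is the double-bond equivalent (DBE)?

6

Molecular formula from the SMILES: C15H21NOS.
DoU = (2C + 2 + N − H − X)/2 = (2·15 + 2 + 1 − 21 − 0)/2 = 12/2 = 6.
(Structurally: 1 ring(s) + 5 π bond(s) = 6.)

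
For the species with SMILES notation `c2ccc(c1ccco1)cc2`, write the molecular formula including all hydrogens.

Heavy atoms from the SMILES: 10 C, 1 O.
Implicit hydrogens by atom environment:
  8 × C (aromatic): 1 H each → 8
  2 × C (aromatic): no H
  1 × O (aromatic): no H
  Total hydrogens = 8.
Molecular formula: C10H8O

C10H8O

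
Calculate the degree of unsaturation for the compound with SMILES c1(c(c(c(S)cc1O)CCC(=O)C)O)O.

Molecular formula from the SMILES: C10H12O4S.
DoU = (2C + 2 + N − H − X)/2 = (2·10 + 2 + 0 − 12 − 0)/2 = 10/2 = 5.
(Structurally: 1 ring(s) + 4 π bond(s) = 5.)

5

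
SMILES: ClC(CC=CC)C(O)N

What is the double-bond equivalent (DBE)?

1

Molecular formula from the SMILES: C6H12ClNO.
DoU = (2C + 2 + N − H − X)/2 = (2·6 + 2 + 1 − 12 − 1)/2 = 2/2 = 1.
(Structurally: 0 ring(s) + 1 π bond(s) = 1.)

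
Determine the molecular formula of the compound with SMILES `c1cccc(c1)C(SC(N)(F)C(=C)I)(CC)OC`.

C13H17FINOS

Heavy atoms from the SMILES: 13 C, 1 F, 1 I, 1 N, 1 O, 1 S.
Implicit hydrogens by atom environment:
  5 × C (aromatic): 1 H each → 5
  3 × C: no H
  2 × C: 3 H each → 6
  2 × C: 2 H each → 4
  1 × C (aromatic): no H
  1 × F: no H
  1 × I: no H
  1 × N: 2 H
  1 × O: no H
  1 × S: no H
  Total hydrogens = 17.
Molecular formula: C13H17FINOS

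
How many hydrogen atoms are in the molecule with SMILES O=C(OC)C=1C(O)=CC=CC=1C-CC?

14

Hydrogens are implicit in SMILES; fill each atom to its normal valence:
  3 × C (aromatic): 1 H each → 3
  3 × C (aromatic): no H
  2 × C: 3 H each → 6
  2 × C: 2 H each → 4
  2 × O: no H
  1 × C: no H
  1 × O: 1 H
  Total hydrogens = 14.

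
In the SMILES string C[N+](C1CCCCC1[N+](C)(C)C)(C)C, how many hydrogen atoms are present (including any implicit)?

Hydrogens are implicit in SMILES; fill each atom to its normal valence:
  6 × C: 3 H each → 18
  4 × C: 2 H each → 8
  2 × C: 1 H each → 2
  2 × N (charge +1): no H
  Total hydrogens = 28.

28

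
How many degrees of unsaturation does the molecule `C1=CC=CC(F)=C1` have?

4

Molecular formula from the SMILES: C6H5F.
DoU = (2C + 2 + N − H − X)/2 = (2·6 + 2 + 0 − 5 − 1)/2 = 8/2 = 4.
(Structurally: 1 ring(s) + 3 π bond(s) = 4.)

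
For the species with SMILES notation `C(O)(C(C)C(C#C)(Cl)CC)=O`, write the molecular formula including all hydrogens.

Heavy atoms from the SMILES: 8 C, 1 Cl, 2 O.
Implicit hydrogens by atom environment:
  3 × C: no H
  2 × C: 3 H each → 6
  2 × C: 1 H each → 2
  1 × C: 2 H
  1 × Cl: no H
  1 × O: 1 H
  1 × O: no H
  Total hydrogens = 11.
Molecular formula: C8H11ClO2

C8H11ClO2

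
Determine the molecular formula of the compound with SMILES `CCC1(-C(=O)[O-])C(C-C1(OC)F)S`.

Heavy atoms from the SMILES: 8 C, 1 F, 3 O, 1 S.
Implicit hydrogens by atom environment:
  3 × C: no H
  2 × C: 3 H each → 6
  2 × C: 2 H each → 4
  2 × O: no H
  1 × C: 1 H
  1 × F: no H
  1 × O (charge -1): no H
  1 × S: 1 H
  Total hydrogens = 12.
Net charge -1.
Molecular formula: C8H12FO3S-

C8H12FO3S-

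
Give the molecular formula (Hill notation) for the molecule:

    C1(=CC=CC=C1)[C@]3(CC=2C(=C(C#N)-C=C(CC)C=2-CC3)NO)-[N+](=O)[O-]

C19H19N3O3

Heavy atoms from the SMILES: 19 C, 3 N, 3 O.
Implicit hydrogens by atom environment:
  6 × C (aromatic): 1 H each → 6
  6 × C (aromatic): no H
  4 × C: 2 H each → 8
  2 × C: no H
  1 × C: 3 H
  1 × N: 1 H
  1 × N (charge +1): no H
  1 × N: no H
  1 × O: 1 H
  1 × O: no H
  1 × O (charge -1): no H
  Total hydrogens = 19.
Molecular formula: C19H19N3O3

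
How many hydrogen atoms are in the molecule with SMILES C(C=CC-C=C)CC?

Hydrogens are implicit in SMILES; fill each atom to its normal valence:
  4 × C: 2 H each → 8
  3 × C: 1 H each → 3
  1 × C: 3 H
  Total hydrogens = 14.

14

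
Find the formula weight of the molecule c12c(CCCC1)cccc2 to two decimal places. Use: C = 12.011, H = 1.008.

132.21

Molecular formula: C10H12.
M = 10×12.011 + 12×1.008 = 132.21 g/mol.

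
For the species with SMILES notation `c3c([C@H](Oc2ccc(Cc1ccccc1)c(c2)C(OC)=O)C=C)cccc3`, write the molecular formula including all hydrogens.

Heavy atoms from the SMILES: 24 C, 3 O.
Implicit hydrogens by atom environment:
  13 × C (aromatic): 1 H each → 13
  5 × C (aromatic): no H
  3 × O: no H
  2 × C: 2 H each → 4
  2 × C: 1 H each → 2
  1 × C: 3 H
  1 × C: no H
  Total hydrogens = 22.
Molecular formula: C24H22O3

C24H22O3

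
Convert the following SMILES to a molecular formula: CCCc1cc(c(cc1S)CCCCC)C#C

Heavy atoms from the SMILES: 16 C, 1 S.
Implicit hydrogens by atom environment:
  6 × C: 2 H each → 12
  4 × C (aromatic): no H
  2 × C: 3 H each → 6
  2 × C (aromatic): 1 H each → 2
  1 × C: 1 H
  1 × C: no H
  1 × S: 1 H
  Total hydrogens = 22.
Molecular formula: C16H22S

C16H22S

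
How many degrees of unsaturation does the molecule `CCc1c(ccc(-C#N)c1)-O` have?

6

Molecular formula from the SMILES: C9H9NO.
DoU = (2C + 2 + N − H − X)/2 = (2·9 + 2 + 1 − 9 − 0)/2 = 12/2 = 6.
(Structurally: 1 ring(s) + 5 π bond(s) = 6.)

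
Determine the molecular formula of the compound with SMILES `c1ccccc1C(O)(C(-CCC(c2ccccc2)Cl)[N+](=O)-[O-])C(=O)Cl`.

C18H17Cl2NO4

Heavy atoms from the SMILES: 18 C, 2 Cl, 1 N, 4 O.
Implicit hydrogens by atom environment:
  10 × C (aromatic): 1 H each → 10
  2 × C: 2 H each → 4
  2 × C: 1 H each → 2
  2 × C: no H
  2 × C (aromatic): no H
  2 × Cl: no H
  2 × O: no H
  1 × N (charge +1): no H
  1 × O: 1 H
  1 × O (charge -1): no H
  Total hydrogens = 17.
Molecular formula: C18H17Cl2NO4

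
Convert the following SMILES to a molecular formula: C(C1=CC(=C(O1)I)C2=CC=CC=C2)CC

C13H13IO

Heavy atoms from the SMILES: 13 C, 1 I, 1 O.
Implicit hydrogens by atom environment:
  6 × C (aromatic): 1 H each → 6
  4 × C (aromatic): no H
  2 × C: 2 H each → 4
  1 × C: 3 H
  1 × I: no H
  1 × O (aromatic): no H
  Total hydrogens = 13.
Molecular formula: C13H13IO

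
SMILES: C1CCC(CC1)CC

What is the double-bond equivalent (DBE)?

Molecular formula from the SMILES: C8H16.
DoU = (2C + 2 + N − H − X)/2 = (2·8 + 2 + 0 − 16 − 0)/2 = 2/2 = 1.
(Structurally: 1 ring(s) + 0 π bond(s) = 1.)

1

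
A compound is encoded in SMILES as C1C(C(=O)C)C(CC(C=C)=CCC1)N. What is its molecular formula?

C12H19NO

Heavy atoms from the SMILES: 12 C, 1 N, 1 O.
Implicit hydrogens by atom environment:
  5 × C: 2 H each → 10
  4 × C: 1 H each → 4
  2 × C: no H
  1 × C: 3 H
  1 × N: 2 H
  1 × O: no H
  Total hydrogens = 19.
Molecular formula: C12H19NO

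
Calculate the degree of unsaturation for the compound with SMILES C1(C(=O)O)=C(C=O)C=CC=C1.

Molecular formula from the SMILES: C8H6O3.
DoU = (2C + 2 + N − H − X)/2 = (2·8 + 2 + 0 − 6 − 0)/2 = 12/2 = 6.
(Structurally: 1 ring(s) + 5 π bond(s) = 6.)

6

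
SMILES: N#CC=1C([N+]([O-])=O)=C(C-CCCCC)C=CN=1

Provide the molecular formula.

C12H15N3O2

Heavy atoms from the SMILES: 12 C, 3 N, 2 O.
Implicit hydrogens by atom environment:
  5 × C: 2 H each → 10
  3 × C (aromatic): no H
  2 × C (aromatic): 1 H each → 2
  1 × C: 3 H
  1 × C: no H
  1 × N (aromatic): no H
  1 × N: no H
  1 × N (charge +1): no H
  1 × O: no H
  1 × O (charge -1): no H
  Total hydrogens = 15.
Molecular formula: C12H15N3O2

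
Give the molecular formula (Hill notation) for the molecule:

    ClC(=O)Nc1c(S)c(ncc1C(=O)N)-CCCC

C11H14ClN3O2S

Heavy atoms from the SMILES: 11 C, 1 Cl, 3 N, 2 O, 1 S.
Implicit hydrogens by atom environment:
  4 × C (aromatic): no H
  3 × C: 2 H each → 6
  2 × C: no H
  2 × O: no H
  1 × C: 3 H
  1 × C (aromatic): 1 H
  1 × Cl: no H
  1 × N: 2 H
  1 × N: 1 H
  1 × N (aromatic): no H
  1 × S: 1 H
  Total hydrogens = 14.
Molecular formula: C11H14ClN3O2S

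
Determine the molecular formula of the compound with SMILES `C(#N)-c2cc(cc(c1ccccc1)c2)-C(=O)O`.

Heavy atoms from the SMILES: 14 C, 1 N, 2 O.
Implicit hydrogens by atom environment:
  8 × C (aromatic): 1 H each → 8
  4 × C (aromatic): no H
  2 × C: no H
  1 × N: no H
  1 × O: 1 H
  1 × O: no H
  Total hydrogens = 9.
Molecular formula: C14H9NO2

C14H9NO2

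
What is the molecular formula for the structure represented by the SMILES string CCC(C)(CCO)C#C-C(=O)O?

Heavy atoms from the SMILES: 9 C, 3 O.
Implicit hydrogens by atom environment:
  4 × C: no H
  3 × C: 2 H each → 6
  2 × C: 3 H each → 6
  2 × O: 1 H each → 2
  1 × O: no H
  Total hydrogens = 14.
Molecular formula: C9H14O3

C9H14O3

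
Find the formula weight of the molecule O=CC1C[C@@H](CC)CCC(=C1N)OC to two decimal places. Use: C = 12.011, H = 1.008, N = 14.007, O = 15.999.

Molecular formula: C11H19NO2.
M = 11×12.011 + 19×1.008 + 1×14.007 + 2×15.999 = 197.28 g/mol.

197.28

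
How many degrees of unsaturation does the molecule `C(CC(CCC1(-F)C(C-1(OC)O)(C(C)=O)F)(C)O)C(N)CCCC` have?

Molecular formula from the SMILES: C17H31F2NO4.
DoU = (2C + 2 + N − H − X)/2 = (2·17 + 2 + 1 − 31 − 2)/2 = 4/2 = 2.
(Structurally: 1 ring(s) + 1 π bond(s) = 2.)

2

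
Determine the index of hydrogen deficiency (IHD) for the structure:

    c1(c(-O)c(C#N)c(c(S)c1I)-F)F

Molecular formula from the SMILES: C7H2F2INOS.
DoU = (2C + 2 + N − H − X)/2 = (2·7 + 2 + 1 − 2 − 3)/2 = 12/2 = 6.
(Structurally: 1 ring(s) + 5 π bond(s) = 6.)

6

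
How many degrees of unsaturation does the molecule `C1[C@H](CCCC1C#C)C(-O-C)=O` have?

4

Molecular formula from the SMILES: C10H14O2.
DoU = (2C + 2 + N − H − X)/2 = (2·10 + 2 + 0 − 14 − 0)/2 = 8/2 = 4.
(Structurally: 1 ring(s) + 3 π bond(s) = 4.)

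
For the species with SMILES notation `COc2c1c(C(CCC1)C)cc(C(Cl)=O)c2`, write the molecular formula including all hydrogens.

Heavy atoms from the SMILES: 13 C, 1 Cl, 2 O.
Implicit hydrogens by atom environment:
  4 × C (aromatic): no H
  3 × C: 2 H each → 6
  2 × C: 3 H each → 6
  2 × C (aromatic): 1 H each → 2
  2 × O: no H
  1 × C: 1 H
  1 × C: no H
  1 × Cl: no H
  Total hydrogens = 15.
Molecular formula: C13H15ClO2

C13H15ClO2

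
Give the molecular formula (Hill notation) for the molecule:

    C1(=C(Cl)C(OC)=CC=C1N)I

C7H7ClINO

Heavy atoms from the SMILES: 7 C, 1 Cl, 1 I, 1 N, 1 O.
Implicit hydrogens by atom environment:
  4 × C (aromatic): no H
  2 × C (aromatic): 1 H each → 2
  1 × C: 3 H
  1 × Cl: no H
  1 × I: no H
  1 × N: 2 H
  1 × O: no H
  Total hydrogens = 7.
Molecular formula: C7H7ClINO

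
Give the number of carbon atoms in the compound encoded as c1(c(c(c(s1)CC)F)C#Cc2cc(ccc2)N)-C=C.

The symbol for carbon appears 16 times in the SMILES. Lowercase c denotes aromatic carbon and counts toward C.

16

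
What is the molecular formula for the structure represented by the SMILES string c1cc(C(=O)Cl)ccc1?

C7H5ClO

Heavy atoms from the SMILES: 7 C, 1 Cl, 1 O.
Implicit hydrogens by atom environment:
  5 × C (aromatic): 1 H each → 5
  1 × C (aromatic): no H
  1 × C: no H
  1 × Cl: no H
  1 × O: no H
  Total hydrogens = 5.
Molecular formula: C7H5ClO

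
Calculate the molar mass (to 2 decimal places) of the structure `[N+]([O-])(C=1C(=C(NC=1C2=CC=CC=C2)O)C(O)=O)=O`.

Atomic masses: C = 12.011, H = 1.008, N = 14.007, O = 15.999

248.19

Molecular formula: C11H8N2O5.
M = 11×12.011 + 8×1.008 + 2×14.007 + 5×15.999 = 248.19 g/mol.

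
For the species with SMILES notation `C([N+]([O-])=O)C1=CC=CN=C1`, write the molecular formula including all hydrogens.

C6H6N2O2

Heavy atoms from the SMILES: 6 C, 2 N, 2 O.
Implicit hydrogens by atom environment:
  4 × C (aromatic): 1 H each → 4
  1 × C: 2 H
  1 × C (aromatic): no H
  1 × N (aromatic): no H
  1 × N (charge +1): no H
  1 × O: no H
  1 × O (charge -1): no H
  Total hydrogens = 6.
Molecular formula: C6H6N2O2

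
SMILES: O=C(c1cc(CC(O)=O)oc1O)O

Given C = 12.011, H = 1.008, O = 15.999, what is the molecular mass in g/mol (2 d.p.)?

Molecular formula: C7H6O6.
M = 7×12.011 + 6×1.008 + 6×15.999 = 186.12 g/mol.

186.12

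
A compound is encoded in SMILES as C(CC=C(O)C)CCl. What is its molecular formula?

C6H11ClO

Heavy atoms from the SMILES: 6 C, 1 Cl, 1 O.
Implicit hydrogens by atom environment:
  3 × C: 2 H each → 6
  1 × C: 3 H
  1 × C: 1 H
  1 × C: no H
  1 × Cl: no H
  1 × O: 1 H
  Total hydrogens = 11.
Molecular formula: C6H11ClO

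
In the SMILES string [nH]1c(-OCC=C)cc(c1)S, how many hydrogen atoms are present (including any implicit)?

Hydrogens are implicit in SMILES; fill each atom to its normal valence:
  2 × C: 2 H each → 4
  2 × C (aromatic): 1 H each → 2
  2 × C (aromatic): no H
  1 × C: 1 H
  1 × N (aromatic): 1 H
  1 × O: no H
  1 × S: 1 H
  Total hydrogens = 9.

9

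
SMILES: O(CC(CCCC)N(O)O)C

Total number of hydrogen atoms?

17

Hydrogens are implicit in SMILES; fill each atom to its normal valence:
  4 × C: 2 H each → 8
  2 × C: 3 H each → 6
  2 × O: 1 H each → 2
  1 × C: 1 H
  1 × N: no H
  1 × O: no H
  Total hydrogens = 17.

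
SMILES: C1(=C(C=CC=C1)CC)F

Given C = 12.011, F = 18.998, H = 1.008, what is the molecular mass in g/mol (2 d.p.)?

Molecular formula: C8H9F.
M = 8×12.011 + 1×18.998 + 9×1.008 = 124.16 g/mol.

124.16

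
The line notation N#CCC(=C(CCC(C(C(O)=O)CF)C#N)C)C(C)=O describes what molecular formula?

Heavy atoms from the SMILES: 14 C, 1 F, 2 N, 3 O.
Implicit hydrogens by atom environment:
  6 × C: no H
  4 × C: 2 H each → 8
  2 × C: 3 H each → 6
  2 × C: 1 H each → 2
  2 × N: no H
  2 × O: no H
  1 × F: no H
  1 × O: 1 H
  Total hydrogens = 17.
Molecular formula: C14H17FN2O3

C14H17FN2O3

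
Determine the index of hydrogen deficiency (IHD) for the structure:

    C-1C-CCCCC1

Molecular formula from the SMILES: C7H14.
DoU = (2C + 2 + N − H − X)/2 = (2·7 + 2 + 0 − 14 − 0)/2 = 2/2 = 1.
(Structurally: 1 ring(s) + 0 π bond(s) = 1.)

1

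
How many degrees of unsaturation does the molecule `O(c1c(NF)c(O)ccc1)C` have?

4

Molecular formula from the SMILES: C7H8FNO2.
DoU = (2C + 2 + N − H − X)/2 = (2·7 + 2 + 1 − 8 − 1)/2 = 8/2 = 4.
(Structurally: 1 ring(s) + 3 π bond(s) = 4.)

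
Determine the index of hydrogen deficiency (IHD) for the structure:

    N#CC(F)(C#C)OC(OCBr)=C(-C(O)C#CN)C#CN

9

Molecular formula from the SMILES: C12H9BrFN3O3.
DoU = (2C + 2 + N − H − X)/2 = (2·12 + 2 + 3 − 9 − 2)/2 = 18/2 = 9.
(Structurally: 0 ring(s) + 9 π bond(s) = 9.)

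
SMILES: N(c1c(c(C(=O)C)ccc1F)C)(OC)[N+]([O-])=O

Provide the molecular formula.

C10H11FN2O4

Heavy atoms from the SMILES: 10 C, 1 F, 2 N, 4 O.
Implicit hydrogens by atom environment:
  4 × C (aromatic): no H
  3 × C: 3 H each → 9
  3 × O: no H
  2 × C (aromatic): 1 H each → 2
  1 × C: no H
  1 × F: no H
  1 × N: no H
  1 × N (charge +1): no H
  1 × O (charge -1): no H
  Total hydrogens = 11.
Molecular formula: C10H11FN2O4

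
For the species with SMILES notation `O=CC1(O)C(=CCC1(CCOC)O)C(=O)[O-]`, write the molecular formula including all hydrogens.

C10H13O6-

Heavy atoms from the SMILES: 10 C, 6 O.
Implicit hydrogens by atom environment:
  4 × C: no H
  3 × C: 2 H each → 6
  3 × O: no H
  2 × C: 1 H each → 2
  2 × O: 1 H each → 2
  1 × C: 3 H
  1 × O (charge -1): no H
  Total hydrogens = 13.
Net charge -1.
Molecular formula: C10H13O6-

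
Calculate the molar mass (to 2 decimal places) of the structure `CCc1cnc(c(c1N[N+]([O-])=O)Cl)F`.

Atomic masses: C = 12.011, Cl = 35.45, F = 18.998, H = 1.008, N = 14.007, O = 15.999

Molecular formula: C7H7ClFN3O2.
M = 7×12.011 + 1×35.45 + 1×18.998 + 7×1.008 + 3×14.007 + 2×15.999 = 219.60 g/mol.

219.60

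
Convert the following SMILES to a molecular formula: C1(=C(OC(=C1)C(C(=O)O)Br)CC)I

Heavy atoms from the SMILES: 1 Br, 8 C, 1 I, 3 O.
Implicit hydrogens by atom environment:
  3 × C (aromatic): no H
  1 × Br: no H
  1 × C: 3 H
  1 × C: 2 H
  1 × C (aromatic): 1 H
  1 × C: 1 H
  1 × C: no H
  1 × I: no H
  1 × O: 1 H
  1 × O (aromatic): no H
  1 × O: no H
  Total hydrogens = 8.
Molecular formula: C8H8BrIO3

C8H8BrIO3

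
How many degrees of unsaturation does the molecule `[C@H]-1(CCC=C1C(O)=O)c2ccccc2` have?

Molecular formula from the SMILES: C12H12O2.
DoU = (2C + 2 + N − H − X)/2 = (2·12 + 2 + 0 − 12 − 0)/2 = 14/2 = 7.
(Structurally: 2 ring(s) + 5 π bond(s) = 7.)

7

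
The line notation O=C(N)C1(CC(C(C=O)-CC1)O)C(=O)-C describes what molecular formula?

C10H15NO4

Heavy atoms from the SMILES: 10 C, 1 N, 4 O.
Implicit hydrogens by atom environment:
  3 × C: 2 H each → 6
  3 × C: 1 H each → 3
  3 × C: no H
  3 × O: no H
  1 × C: 3 H
  1 × N: 2 H
  1 × O: 1 H
  Total hydrogens = 15.
Molecular formula: C10H15NO4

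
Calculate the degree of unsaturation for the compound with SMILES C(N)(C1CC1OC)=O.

2

Molecular formula from the SMILES: C5H9NO2.
DoU = (2C + 2 + N − H − X)/2 = (2·5 + 2 + 1 − 9 − 0)/2 = 4/2 = 2.
(Structurally: 1 ring(s) + 1 π bond(s) = 2.)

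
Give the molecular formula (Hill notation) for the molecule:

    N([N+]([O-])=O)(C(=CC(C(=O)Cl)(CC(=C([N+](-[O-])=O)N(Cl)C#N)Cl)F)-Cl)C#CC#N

Heavy atoms from the SMILES: 11 C, 4 Cl, 1 F, 6 N, 5 O.
Implicit hydrogens by atom environment:
  9 × C: no H
  4 × Cl: no H
  4 × N: no H
  3 × O: no H
  2 × N (charge +1): no H
  2 × O (charge -1): no H
  1 × C: 2 H
  1 × C: 1 H
  1 × F: no H
  Total hydrogens = 3.
Molecular formula: C11H3Cl4FN6O5

C11H3Cl4FN6O5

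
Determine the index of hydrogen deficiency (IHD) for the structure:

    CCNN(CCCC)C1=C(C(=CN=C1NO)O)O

4

Molecular formula from the SMILES: C11H20N4O3.
DoU = (2C + 2 + N − H − X)/2 = (2·11 + 2 + 4 − 20 − 0)/2 = 8/2 = 4.
(Structurally: 1 ring(s) + 3 π bond(s) = 4.)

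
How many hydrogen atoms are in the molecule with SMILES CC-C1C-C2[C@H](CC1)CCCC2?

22

Hydrogens are implicit in SMILES; fill each atom to its normal valence:
  8 × C: 2 H each → 16
  3 × C: 1 H each → 3
  1 × C: 3 H
  Total hydrogens = 22.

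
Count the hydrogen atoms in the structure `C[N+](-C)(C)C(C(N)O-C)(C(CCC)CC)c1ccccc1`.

Hydrogens are implicit in SMILES; fill each atom to its normal valence:
  6 × C: 3 H each → 18
  5 × C (aromatic): 1 H each → 5
  3 × C: 2 H each → 6
  2 × C: 1 H each → 2
  1 × C: no H
  1 × C (aromatic): no H
  1 × N: 2 H
  1 × N (charge +1): no H
  1 × O: no H
  Total hydrogens = 33.

33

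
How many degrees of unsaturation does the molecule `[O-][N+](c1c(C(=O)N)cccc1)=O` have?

Molecular formula from the SMILES: C7H6N2O3.
DoU = (2C + 2 + N − H − X)/2 = (2·7 + 2 + 2 − 6 − 0)/2 = 12/2 = 6.
(Structurally: 1 ring(s) + 5 π bond(s) = 6.)

6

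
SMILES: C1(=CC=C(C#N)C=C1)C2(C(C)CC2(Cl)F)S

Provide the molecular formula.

Heavy atoms from the SMILES: 12 C, 1 Cl, 1 F, 1 N, 1 S.
Implicit hydrogens by atom environment:
  4 × C (aromatic): 1 H each → 4
  3 × C: no H
  2 × C (aromatic): no H
  1 × C: 3 H
  1 × C: 2 H
  1 × C: 1 H
  1 × Cl: no H
  1 × F: no H
  1 × N: no H
  1 × S: 1 H
  Total hydrogens = 11.
Molecular formula: C12H11ClFNS

C12H11ClFNS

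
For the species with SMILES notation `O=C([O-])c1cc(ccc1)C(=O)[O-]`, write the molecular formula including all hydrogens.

Heavy atoms from the SMILES: 8 C, 4 O.
Implicit hydrogens by atom environment:
  4 × C (aromatic): 1 H each → 4
  2 × C (aromatic): no H
  2 × C: no H
  2 × O: no H
  2 × O (charge -1): no H
  Total hydrogens = 4.
Net charge -2.
Molecular formula: [C8H4O4]2-

[C8H4O4]2-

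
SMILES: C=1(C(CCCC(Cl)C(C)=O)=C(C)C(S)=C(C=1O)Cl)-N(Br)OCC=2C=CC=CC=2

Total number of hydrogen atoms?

Hydrogens are implicit in SMILES; fill each atom to its normal valence:
  7 × C (aromatic): no H
  5 × C (aromatic): 1 H each → 5
  4 × C: 2 H each → 8
  2 × C: 3 H each → 6
  2 × Cl: no H
  2 × O: no H
  1 × Br: no H
  1 × C: 1 H
  1 × C: no H
  1 × N: no H
  1 × O: 1 H
  1 × S: 1 H
  Total hydrogens = 22.

22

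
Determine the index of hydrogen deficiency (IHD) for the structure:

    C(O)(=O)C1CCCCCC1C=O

Molecular formula from the SMILES: C9H14O3.
DoU = (2C + 2 + N − H − X)/2 = (2·9 + 2 + 0 − 14 − 0)/2 = 6/2 = 3.
(Structurally: 1 ring(s) + 2 π bond(s) = 3.)

3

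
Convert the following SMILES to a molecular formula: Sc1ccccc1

C6H6S

Heavy atoms from the SMILES: 6 C, 1 S.
Implicit hydrogens by atom environment:
  5 × C (aromatic): 1 H each → 5
  1 × C (aromatic): no H
  1 × S: 1 H
  Total hydrogens = 6.
Molecular formula: C6H6S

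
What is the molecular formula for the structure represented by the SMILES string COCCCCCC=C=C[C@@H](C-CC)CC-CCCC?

Heavy atoms from the SMILES: 19 C, 1 O.
Implicit hydrogens by atom environment:
  12 × C: 2 H each → 24
  3 × C: 3 H each → 9
  3 × C: 1 H each → 3
  1 × C: no H
  1 × O: no H
  Total hydrogens = 36.
Molecular formula: C19H36O

C19H36O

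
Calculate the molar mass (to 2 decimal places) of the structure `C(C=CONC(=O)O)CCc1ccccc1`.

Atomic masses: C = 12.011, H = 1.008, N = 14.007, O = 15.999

Molecular formula: C12H15NO3.
M = 12×12.011 + 15×1.008 + 1×14.007 + 3×15.999 = 221.26 g/mol.

221.26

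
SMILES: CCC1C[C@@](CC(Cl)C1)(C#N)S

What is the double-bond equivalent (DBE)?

Molecular formula from the SMILES: C9H14ClNS.
DoU = (2C + 2 + N − H − X)/2 = (2·9 + 2 + 1 − 14 − 1)/2 = 6/2 = 3.
(Structurally: 1 ring(s) + 2 π bond(s) = 3.)

3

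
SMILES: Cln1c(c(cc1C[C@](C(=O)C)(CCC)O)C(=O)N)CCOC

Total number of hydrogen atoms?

23

Hydrogens are implicit in SMILES; fill each atom to its normal valence:
  5 × C: 2 H each → 10
  3 × C: 3 H each → 9
  3 × C (aromatic): no H
  3 × C: no H
  3 × O: no H
  1 × C (aromatic): 1 H
  1 × Cl: no H
  1 × N: 2 H
  1 × N (aromatic): no H
  1 × O: 1 H
  Total hydrogens = 23.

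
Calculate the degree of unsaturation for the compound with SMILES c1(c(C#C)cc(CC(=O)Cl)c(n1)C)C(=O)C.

Molecular formula from the SMILES: C12H10ClNO2.
DoU = (2C + 2 + N − H − X)/2 = (2·12 + 2 + 1 − 10 − 1)/2 = 16/2 = 8.
(Structurally: 1 ring(s) + 7 π bond(s) = 8.)

8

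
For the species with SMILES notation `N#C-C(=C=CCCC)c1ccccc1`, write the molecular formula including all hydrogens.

C13H13N

Heavy atoms from the SMILES: 13 C, 1 N.
Implicit hydrogens by atom environment:
  5 × C (aromatic): 1 H each → 5
  3 × C: no H
  2 × C: 2 H each → 4
  1 × C: 3 H
  1 × C: 1 H
  1 × C (aromatic): no H
  1 × N: no H
  Total hydrogens = 13.
Molecular formula: C13H13N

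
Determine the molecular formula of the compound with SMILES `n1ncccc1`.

Heavy atoms from the SMILES: 4 C, 2 N.
Implicit hydrogens by atom environment:
  4 × C (aromatic): 1 H each → 4
  2 × N (aromatic): no H
  Total hydrogens = 4.
Molecular formula: C4H4N2

C4H4N2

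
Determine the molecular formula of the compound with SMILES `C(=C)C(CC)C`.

C6H12

Heavy atoms from the SMILES: 6 C.
Implicit hydrogens by atom environment:
  2 × C: 3 H each → 6
  2 × C: 2 H each → 4
  2 × C: 1 H each → 2
  Total hydrogens = 12.
Molecular formula: C6H12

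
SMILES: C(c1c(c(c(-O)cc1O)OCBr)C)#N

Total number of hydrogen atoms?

8

Hydrogens are implicit in SMILES; fill each atom to its normal valence:
  5 × C (aromatic): no H
  2 × O: 1 H each → 2
  1 × Br: no H
  1 × C: 3 H
  1 × C: 2 H
  1 × C (aromatic): 1 H
  1 × C: no H
  1 × N: no H
  1 × O: no H
  Total hydrogens = 8.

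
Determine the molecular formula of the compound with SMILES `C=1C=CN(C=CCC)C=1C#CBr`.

Heavy atoms from the SMILES: 1 Br, 10 C, 1 N.
Implicit hydrogens by atom environment:
  3 × C (aromatic): 1 H each → 3
  2 × C: 1 H each → 2
  2 × C: no H
  1 × Br: no H
  1 × C: 3 H
  1 × C: 2 H
  1 × C (aromatic): no H
  1 × N (aromatic): no H
  Total hydrogens = 10.
Molecular formula: C10H10BrN

C10H10BrN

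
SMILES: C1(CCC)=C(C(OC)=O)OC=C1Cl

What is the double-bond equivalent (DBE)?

4

Molecular formula from the SMILES: C9H11ClO3.
DoU = (2C + 2 + N − H − X)/2 = (2·9 + 2 + 0 − 11 − 1)/2 = 8/2 = 4.
(Structurally: 1 ring(s) + 3 π bond(s) = 4.)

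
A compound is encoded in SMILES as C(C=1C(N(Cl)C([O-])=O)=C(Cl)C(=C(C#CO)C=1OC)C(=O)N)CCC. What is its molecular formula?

Heavy atoms from the SMILES: 15 C, 2 Cl, 2 N, 5 O.
Implicit hydrogens by atom environment:
  6 × C (aromatic): no H
  4 × C: no H
  3 × C: 2 H each → 6
  3 × O: no H
  2 × C: 3 H each → 6
  2 × Cl: no H
  1 × N: 2 H
  1 × N: no H
  1 × O: 1 H
  1 × O (charge -1): no H
  Total hydrogens = 15.
Net charge -1.
Molecular formula: C15H15Cl2N2O5-

C15H15Cl2N2O5-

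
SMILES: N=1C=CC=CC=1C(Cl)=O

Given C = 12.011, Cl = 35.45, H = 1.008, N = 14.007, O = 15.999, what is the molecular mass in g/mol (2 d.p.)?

141.55

Molecular formula: C6H4ClNO.
M = 6×12.011 + 1×35.45 + 4×1.008 + 1×14.007 + 1×15.999 = 141.55 g/mol.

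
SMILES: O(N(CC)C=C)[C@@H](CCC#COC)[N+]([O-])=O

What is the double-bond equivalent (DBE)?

Molecular formula from the SMILES: C10H16N2O4.
DoU = (2C + 2 + N − H − X)/2 = (2·10 + 2 + 2 − 16 − 0)/2 = 8/2 = 4.
(Structurally: 0 ring(s) + 4 π bond(s) = 4.)

4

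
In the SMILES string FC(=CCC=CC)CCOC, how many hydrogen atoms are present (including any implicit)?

15

Hydrogens are implicit in SMILES; fill each atom to its normal valence:
  3 × C: 2 H each → 6
  3 × C: 1 H each → 3
  2 × C: 3 H each → 6
  1 × C: no H
  1 × F: no H
  1 × O: no H
  Total hydrogens = 15.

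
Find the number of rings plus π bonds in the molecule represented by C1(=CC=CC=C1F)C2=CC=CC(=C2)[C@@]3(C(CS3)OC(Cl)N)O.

Molecular formula from the SMILES: C16H15ClFNO2S.
DoU = (2C + 2 + N − H − X)/2 = (2·16 + 2 + 1 − 15 − 2)/2 = 18/2 = 9.
(Structurally: 3 ring(s) + 6 π bond(s) = 9.)

9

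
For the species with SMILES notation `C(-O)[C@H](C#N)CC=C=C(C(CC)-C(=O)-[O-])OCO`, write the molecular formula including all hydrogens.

Heavy atoms from the SMILES: 12 C, 1 N, 5 O.
Implicit hydrogens by atom environment:
  4 × C: 2 H each → 8
  4 × C: no H
  3 × C: 1 H each → 3
  2 × O: 1 H each → 2
  2 × O: no H
  1 × C: 3 H
  1 × N: no H
  1 × O (charge -1): no H
  Total hydrogens = 16.
Net charge -1.
Molecular formula: C12H16NO5-

C12H16NO5-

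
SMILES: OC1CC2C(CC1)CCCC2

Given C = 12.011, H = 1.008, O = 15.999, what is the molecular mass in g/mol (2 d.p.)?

Molecular formula: C10H18O.
M = 10×12.011 + 18×1.008 + 1×15.999 = 154.25 g/mol.

154.25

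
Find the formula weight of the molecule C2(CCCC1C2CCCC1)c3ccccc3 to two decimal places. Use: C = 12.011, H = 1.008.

Molecular formula: C16H22.
M = 16×12.011 + 22×1.008 = 214.35 g/mol.

214.35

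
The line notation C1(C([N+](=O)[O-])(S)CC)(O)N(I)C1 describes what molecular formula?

C5H9IN2O3S

Heavy atoms from the SMILES: 5 C, 1 I, 2 N, 3 O, 1 S.
Implicit hydrogens by atom environment:
  2 × C: 2 H each → 4
  2 × C: no H
  1 × C: 3 H
  1 × I: no H
  1 × N: no H
  1 × N (charge +1): no H
  1 × O: 1 H
  1 × O: no H
  1 × O (charge -1): no H
  1 × S: 1 H
  Total hydrogens = 9.
Molecular formula: C5H9IN2O3S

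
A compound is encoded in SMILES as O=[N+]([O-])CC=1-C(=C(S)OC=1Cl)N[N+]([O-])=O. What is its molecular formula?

Heavy atoms from the SMILES: 5 C, 1 Cl, 3 N, 5 O, 1 S.
Implicit hydrogens by atom environment:
  4 × C (aromatic): no H
  2 × N (charge +1): no H
  2 × O: no H
  2 × O (charge -1): no H
  1 × C: 2 H
  1 × Cl: no H
  1 × N: 1 H
  1 × O (aromatic): no H
  1 × S: 1 H
  Total hydrogens = 4.
Molecular formula: C5H4ClN3O5S

C5H4ClN3O5S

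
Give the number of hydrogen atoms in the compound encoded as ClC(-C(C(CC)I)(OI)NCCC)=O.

14

Hydrogens are implicit in SMILES; fill each atom to its normal valence:
  3 × C: 2 H each → 6
  2 × C: 3 H each → 6
  2 × C: no H
  2 × I: no H
  2 × O: no H
  1 × C: 1 H
  1 × Cl: no H
  1 × N: 1 H
  Total hydrogens = 14.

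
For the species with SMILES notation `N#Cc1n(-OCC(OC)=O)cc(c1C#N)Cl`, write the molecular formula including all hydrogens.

C9H6ClN3O3

Heavy atoms from the SMILES: 9 C, 1 Cl, 3 N, 3 O.
Implicit hydrogens by atom environment:
  3 × C (aromatic): no H
  3 × C: no H
  3 × O: no H
  2 × N: no H
  1 × C: 3 H
  1 × C: 2 H
  1 × C (aromatic): 1 H
  1 × Cl: no H
  1 × N (aromatic): no H
  Total hydrogens = 6.
Molecular formula: C9H6ClN3O3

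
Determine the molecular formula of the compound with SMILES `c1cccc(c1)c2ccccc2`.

C12H10

Heavy atoms from the SMILES: 12 C.
Implicit hydrogens by atom environment:
  10 × C (aromatic): 1 H each → 10
  2 × C (aromatic): no H
  Total hydrogens = 10.
Molecular formula: C12H10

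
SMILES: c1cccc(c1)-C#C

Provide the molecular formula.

Heavy atoms from the SMILES: 8 C.
Implicit hydrogens by atom environment:
  5 × C (aromatic): 1 H each → 5
  1 × C: 1 H
  1 × C (aromatic): no H
  1 × C: no H
  Total hydrogens = 6.
Molecular formula: C8H6

C8H6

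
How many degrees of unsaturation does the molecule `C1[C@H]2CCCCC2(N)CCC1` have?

Molecular formula from the SMILES: C10H19N.
DoU = (2C + 2 + N − H − X)/2 = (2·10 + 2 + 1 − 19 − 0)/2 = 4/2 = 2.
(Structurally: 2 ring(s) + 0 π bond(s) = 2.)

2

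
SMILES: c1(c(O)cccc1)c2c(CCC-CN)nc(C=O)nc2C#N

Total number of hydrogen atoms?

16

Hydrogens are implicit in SMILES; fill each atom to its normal valence:
  6 × C (aromatic): no H
  4 × C: 2 H each → 8
  4 × C (aromatic): 1 H each → 4
  2 × N (aromatic): no H
  1 × C: 1 H
  1 × C: no H
  1 × N: 2 H
  1 × N: no H
  1 × O: 1 H
  1 × O: no H
  Total hydrogens = 16.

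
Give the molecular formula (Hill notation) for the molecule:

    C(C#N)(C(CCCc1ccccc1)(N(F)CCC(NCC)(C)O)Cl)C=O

Heavy atoms from the SMILES: 19 C, 1 Cl, 1 F, 3 N, 2 O.
Implicit hydrogens by atom environment:
  6 × C: 2 H each → 12
  5 × C (aromatic): 1 H each → 5
  3 × C: no H
  2 × C: 3 H each → 6
  2 × C: 1 H each → 2
  2 × N: no H
  1 × C (aromatic): no H
  1 × Cl: no H
  1 × F: no H
  1 × N: 1 H
  1 × O: 1 H
  1 × O: no H
  Total hydrogens = 27.
Molecular formula: C19H27ClFN3O2

C19H27ClFN3O2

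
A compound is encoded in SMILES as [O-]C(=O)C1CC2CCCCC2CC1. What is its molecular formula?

Heavy atoms from the SMILES: 11 C, 2 O.
Implicit hydrogens by atom environment:
  7 × C: 2 H each → 14
  3 × C: 1 H each → 3
  1 × C: no H
  1 × O: no H
  1 × O (charge -1): no H
  Total hydrogens = 17.
Net charge -1.
Molecular formula: C11H17O2-

C11H17O2-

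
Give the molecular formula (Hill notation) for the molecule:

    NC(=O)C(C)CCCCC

Heavy atoms from the SMILES: 8 C, 1 N, 1 O.
Implicit hydrogens by atom environment:
  4 × C: 2 H each → 8
  2 × C: 3 H each → 6
  1 × C: 1 H
  1 × C: no H
  1 × N: 2 H
  1 × O: no H
  Total hydrogens = 17.
Molecular formula: C8H17NO

C8H17NO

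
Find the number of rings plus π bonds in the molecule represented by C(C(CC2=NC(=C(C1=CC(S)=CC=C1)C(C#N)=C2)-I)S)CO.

10

Molecular formula from the SMILES: C16H15IN2OS2.
DoU = (2C + 2 + N − H − X)/2 = (2·16 + 2 + 2 − 15 − 1)/2 = 20/2 = 10.
(Structurally: 2 ring(s) + 8 π bond(s) = 10.)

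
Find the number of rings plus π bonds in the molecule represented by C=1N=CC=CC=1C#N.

6

Molecular formula from the SMILES: C6H4N2.
DoU = (2C + 2 + N − H − X)/2 = (2·6 + 2 + 2 − 4 − 0)/2 = 12/2 = 6.
(Structurally: 1 ring(s) + 5 π bond(s) = 6.)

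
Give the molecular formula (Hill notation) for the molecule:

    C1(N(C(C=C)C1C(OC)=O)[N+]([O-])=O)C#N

C8H9N3O4

Heavy atoms from the SMILES: 8 C, 3 N, 4 O.
Implicit hydrogens by atom environment:
  4 × C: 1 H each → 4
  3 × O: no H
  2 × C: no H
  2 × N: no H
  1 × C: 3 H
  1 × C: 2 H
  1 × N (charge +1): no H
  1 × O (charge -1): no H
  Total hydrogens = 9.
Molecular formula: C8H9N3O4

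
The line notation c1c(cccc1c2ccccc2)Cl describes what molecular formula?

C12H9Cl

Heavy atoms from the SMILES: 12 C, 1 Cl.
Implicit hydrogens by atom environment:
  9 × C (aromatic): 1 H each → 9
  3 × C (aromatic): no H
  1 × Cl: no H
  Total hydrogens = 9.
Molecular formula: C12H9Cl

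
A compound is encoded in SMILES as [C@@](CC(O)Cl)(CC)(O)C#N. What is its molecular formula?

C6H10ClNO2

Heavy atoms from the SMILES: 6 C, 1 Cl, 1 N, 2 O.
Implicit hydrogens by atom environment:
  2 × C: 2 H each → 4
  2 × C: no H
  2 × O: 1 H each → 2
  1 × C: 3 H
  1 × C: 1 H
  1 × Cl: no H
  1 × N: no H
  Total hydrogens = 10.
Molecular formula: C6H10ClNO2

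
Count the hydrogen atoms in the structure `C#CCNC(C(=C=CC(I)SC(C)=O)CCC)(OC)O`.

20

Hydrogens are implicit in SMILES; fill each atom to its normal valence:
  5 × C: no H
  3 × C: 3 H each → 9
  3 × C: 2 H each → 6
  3 × C: 1 H each → 3
  2 × O: no H
  1 × I: no H
  1 × N: 1 H
  1 × O: 1 H
  1 × S: no H
  Total hydrogens = 20.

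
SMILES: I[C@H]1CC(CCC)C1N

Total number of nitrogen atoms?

1

The symbol for nitrogen appears 1 time in the SMILES.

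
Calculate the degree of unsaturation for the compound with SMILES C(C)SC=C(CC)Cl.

1

Molecular formula from the SMILES: C6H11ClS.
DoU = (2C + 2 + N − H − X)/2 = (2·6 + 2 + 0 − 11 − 1)/2 = 2/2 = 1.
(Structurally: 0 ring(s) + 1 π bond(s) = 1.)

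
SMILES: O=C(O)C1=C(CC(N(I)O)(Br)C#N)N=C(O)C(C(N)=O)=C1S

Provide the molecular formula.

Heavy atoms from the SMILES: 1 Br, 10 C, 1 I, 4 N, 5 O, 1 S.
Implicit hydrogens by atom environment:
  5 × C (aromatic): no H
  4 × C: no H
  3 × O: 1 H each → 3
  2 × N: no H
  2 × O: no H
  1 × Br: no H
  1 × C: 2 H
  1 × I: no H
  1 × N: 2 H
  1 × N (aromatic): no H
  1 × S: 1 H
  Total hydrogens = 8.
Molecular formula: C10H8BrIN4O5S

C10H8BrIN4O5S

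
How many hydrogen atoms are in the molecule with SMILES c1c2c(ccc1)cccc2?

8

Hydrogens are implicit in SMILES; fill each atom to its normal valence:
  8 × C (aromatic): 1 H each → 8
  2 × C (aromatic): no H
  Total hydrogens = 8.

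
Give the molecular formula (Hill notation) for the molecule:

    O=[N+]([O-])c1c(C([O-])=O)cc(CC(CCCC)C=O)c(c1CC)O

C16H20NO6-

Heavy atoms from the SMILES: 16 C, 1 N, 6 O.
Implicit hydrogens by atom environment:
  5 × C: 2 H each → 10
  5 × C (aromatic): no H
  3 × O: no H
  2 × C: 3 H each → 6
  2 × C: 1 H each → 2
  2 × O (charge -1): no H
  1 × C (aromatic): 1 H
  1 × C: no H
  1 × N (charge +1): no H
  1 × O: 1 H
  Total hydrogens = 20.
Net charge -1.
Molecular formula: C16H20NO6-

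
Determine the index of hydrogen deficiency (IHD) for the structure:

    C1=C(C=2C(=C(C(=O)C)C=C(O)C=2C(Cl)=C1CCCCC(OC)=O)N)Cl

9

Molecular formula from the SMILES: C18H19Cl2NO4.
DoU = (2C + 2 + N − H − X)/2 = (2·18 + 2 + 1 − 19 − 2)/2 = 18/2 = 9.
(Structurally: 2 ring(s) + 7 π bond(s) = 9.)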